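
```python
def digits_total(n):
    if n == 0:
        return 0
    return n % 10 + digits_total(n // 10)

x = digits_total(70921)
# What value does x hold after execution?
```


digits_total(70921)
= 1 + digits_total(7092)
= 1 + 2 + digits_total(709)
= 1 + 2 + 9 + digits_total(70)
= 1 + 2 + 9 + 0 + digits_total(7)
= 1 + 2 + 9 + 0 + 7 + digits_total(0)
= 1 + 2 + 9 + 0 + 7 + 0
= 19


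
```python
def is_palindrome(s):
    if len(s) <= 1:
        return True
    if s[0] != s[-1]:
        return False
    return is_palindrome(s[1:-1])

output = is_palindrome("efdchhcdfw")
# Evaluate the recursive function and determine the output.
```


is_palindrome("efdchhcdfw")
"efdchhcdfw": s[0]='e' != s[-1]='w' -> False
= False


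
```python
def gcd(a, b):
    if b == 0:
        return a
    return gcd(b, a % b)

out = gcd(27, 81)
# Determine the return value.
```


gcd(27, 81)
= gcd(81, 27 % 81) = gcd(81, 27)
= gcd(27, 81 % 27) = gcd(27, 0)
b == 0, return a = 27


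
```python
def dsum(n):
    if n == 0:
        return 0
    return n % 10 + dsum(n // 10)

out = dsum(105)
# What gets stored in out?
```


dsum(105)
= 5 + dsum(10)
= 5 + 0 + dsum(1)
= 5 + 0 + 1 + dsum(0)
= 5 + 0 + 1 + 0
= 6


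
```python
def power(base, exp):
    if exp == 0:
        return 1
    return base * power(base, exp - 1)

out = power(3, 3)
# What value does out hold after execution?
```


power(3, 3)
= 3 * power(3, 2)
= 3 * 3 * power(3, 1)
= 3 * 3 * 3 * power(3, 0)
= 3 * 3 * 3 * 1
= 27


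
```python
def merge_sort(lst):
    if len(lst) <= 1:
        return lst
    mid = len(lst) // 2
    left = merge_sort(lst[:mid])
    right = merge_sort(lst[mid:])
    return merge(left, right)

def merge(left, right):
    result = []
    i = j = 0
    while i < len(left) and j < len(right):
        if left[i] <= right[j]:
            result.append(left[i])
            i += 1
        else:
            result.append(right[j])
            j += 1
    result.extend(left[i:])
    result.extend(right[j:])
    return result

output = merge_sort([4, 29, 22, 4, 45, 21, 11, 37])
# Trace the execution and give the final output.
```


merge_sort([4, 29, 22, 4, 45, 21, 11, 37])
Split into [4, 29, 22, 4] and [45, 21, 11, 37]
Left sorted: [4, 4, 22, 29]
Right sorted: [11, 21, 37, 45]
Merge [4, 4, 22, 29] and [11, 21, 37, 45]
= [4, 4, 11, 21, 22, 29, 37, 45]


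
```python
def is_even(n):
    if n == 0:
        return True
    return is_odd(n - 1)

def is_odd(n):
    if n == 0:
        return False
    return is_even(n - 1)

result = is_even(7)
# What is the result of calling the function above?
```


is_even(7)
= is_odd(6)
= is_even(5)
= is_odd(4)
= is_even(3)
= is_odd(2)
= is_even(1)
= is_odd(0)
n == 0: return False
= False


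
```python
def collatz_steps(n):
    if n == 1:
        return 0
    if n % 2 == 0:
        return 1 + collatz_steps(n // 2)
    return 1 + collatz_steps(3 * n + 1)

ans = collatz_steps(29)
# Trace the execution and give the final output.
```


collatz_steps(29)
29 is odd -> 3*29+1 = 88 -> collatz_steps(88)
88 is even -> collatz_steps(44)
44 is even -> collatz_steps(22)
22 is even -> collatz_steps(11)
11 is odd -> 3*11+1 = 34 -> collatz_steps(34)
34 is even -> collatz_steps(17)
17 is odd -> 3*17+1 = 52 -> collatz_steps(52)
52 is even -> collatz_steps(26)
26 is even -> collatz_steps(13)
13 is odd -> 3*13+1 = 40 -> collatz_steps(40)
40 is even -> collatz_steps(20)
20 is even -> collatz_steps(10)
10 is even -> collatz_steps(5)
5 is odd -> 3*5+1 = 16 -> collatz_steps(16)
16 is even -> collatz_steps(8)
8 is even -> collatz_steps(4)
4 is even -> collatz_steps(2)
2 is even -> collatz_steps(1)
Reached 1 after 18 steps
= 18


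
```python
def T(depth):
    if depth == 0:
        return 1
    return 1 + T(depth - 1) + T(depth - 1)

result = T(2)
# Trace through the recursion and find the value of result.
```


T(2)
= 1 + T(1) + T(1)
= 1 + 2 * T(1)
T(k) = 2^(k+1) - 1
T(0) = 1
T(1) = 3
T(2) = 7
T(2) = 2^3 - 1 = 7


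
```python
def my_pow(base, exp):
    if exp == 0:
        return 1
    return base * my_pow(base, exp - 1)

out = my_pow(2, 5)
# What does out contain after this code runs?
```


my_pow(2, 5)
= 2 * my_pow(2, 4)
= 2 * 2 * my_pow(2, 3)
= 2 * 2 * 2 * my_pow(2, 2)
= 2 * 2 * 2 * 2 * my_pow(2, 1)
= 2 * 2 * 2 * 2 * 2 * my_pow(2, 0)
= 2 * 2 * 2 * 2 * 2 * 1
= 32


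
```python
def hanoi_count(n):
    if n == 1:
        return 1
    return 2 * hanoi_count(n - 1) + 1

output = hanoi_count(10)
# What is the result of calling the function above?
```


hanoi_count(10)
= 2 * hanoi_count(9) + 1
= 2 * (2 * hanoi_count(8) + 1) + 1
= 2 * (2 * (2 * hanoi_count(7) + 1) + 1) + 1
= 2 * (2 * (2 * (2 * hanoi_count(6) + 1) + 1) + 1) + 1
= 2 * (2 * (2 * (2 * (2 * hanoi_count(5) + 1) + 1) + 1) + 1) + 1
= 2 * (2 * (2 * (2 * (2 * (2 * hanoi_count(4) + 1) + 1) + 1) + 1) + 1) + 1
= 2 * (2 * (2 * (2 * (2 * (2 * (2 * hanoi_count(3) + 1) + 1) + 1) + 1) + 1) + 1) + 1
= 2 * (2 * (2 * (2 * (2 * (2 * (2 * (2 * hanoi_count(2) + 1) + 1) + 1) + 1) + 1) + 1) + 1) + 1
= 2 * (2 * (2 * (2 * (2 * (2 * (2 * (2 * (2 * hanoi_count(1) + 1) + 1) + 1) + 1) + 1) + 1) + 1) + 1) + 1
Now compute bottom-up:
hanoi_count(1) = 1
hanoi_count(2) = 2 * 1 + 1 = 3
hanoi_count(3) = 2 * 3 + 1 = 7
hanoi_count(4) = 2 * 7 + 1 = 15
hanoi_count(5) = 2 * 15 + 1 = 31
hanoi_count(6) = 2 * 31 + 1 = 63
hanoi_count(7) = 2 * 63 + 1 = 127
hanoi_count(8) = 2 * 127 + 1 = 255
hanoi_count(9) = 2 * 255 + 1 = 511
hanoi_count(10) = 2 * 511 + 1 = 1023
= 1023


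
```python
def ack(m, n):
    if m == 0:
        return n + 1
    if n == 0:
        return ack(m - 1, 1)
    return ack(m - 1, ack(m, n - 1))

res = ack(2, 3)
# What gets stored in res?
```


ack(2, 3)
= ack(1, ack(2, 2))
First compute ack(2, 2) = 7
= ack(1, 7)
= 9


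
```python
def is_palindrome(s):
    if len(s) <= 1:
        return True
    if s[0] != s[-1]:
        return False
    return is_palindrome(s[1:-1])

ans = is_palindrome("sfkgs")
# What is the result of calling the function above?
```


is_palindrome("sfkgs")
"sfkgs": s[0]='s' == s[-1]='s' -> is_palindrome("fkg")
"fkg": s[0]='f' != s[-1]='g' -> False
= False


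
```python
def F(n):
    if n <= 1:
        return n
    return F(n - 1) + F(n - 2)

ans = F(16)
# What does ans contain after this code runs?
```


F(16)
= F(15) + F(14)
= (F(14) + F(13)) + F(14)
Computing bottom-up: F(0)=0, F(1)=1, F(2)=1, F(3)=2, F(4)=3, F(5)=5, F(6)=8, F(7)=13, F(8)=21, F(9)=34, F(10)=55, F(11)=89, F(12)=144, F(13)=233, F(14)=377, F(15)=610, F(16)=987
= 987


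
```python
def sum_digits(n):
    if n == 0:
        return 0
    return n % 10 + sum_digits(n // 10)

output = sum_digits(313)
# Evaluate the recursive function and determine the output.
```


sum_digits(313)
= 3 + sum_digits(31)
= 3 + 1 + sum_digits(3)
= 3 + 1 + 3 + sum_digits(0)
= 3 + 1 + 3 + 0
= 7


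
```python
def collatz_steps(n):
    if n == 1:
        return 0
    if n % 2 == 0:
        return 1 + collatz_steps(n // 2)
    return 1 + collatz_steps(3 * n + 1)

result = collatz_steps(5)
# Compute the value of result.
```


collatz_steps(5)
5 is odd -> 3*5+1 = 16 -> collatz_steps(16)
16 is even -> collatz_steps(8)
8 is even -> collatz_steps(4)
4 is even -> collatz_steps(2)
2 is even -> collatz_steps(1)
Reached 1 after 5 steps
= 5


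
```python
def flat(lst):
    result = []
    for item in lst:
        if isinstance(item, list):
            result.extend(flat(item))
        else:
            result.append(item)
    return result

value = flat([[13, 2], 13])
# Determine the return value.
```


flat([[13, 2], 13])
Processing each element:
  [13, 2] is a list -> flat recursively -> [13, 2]
  13 is not a list -> append 13
= [13, 2, 13]


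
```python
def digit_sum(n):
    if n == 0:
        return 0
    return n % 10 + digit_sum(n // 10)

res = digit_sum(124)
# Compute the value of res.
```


digit_sum(124)
= 4 + digit_sum(12)
= 4 + 2 + digit_sum(1)
= 4 + 2 + 1 + digit_sum(0)
= 4 + 2 + 1 + 0
= 7


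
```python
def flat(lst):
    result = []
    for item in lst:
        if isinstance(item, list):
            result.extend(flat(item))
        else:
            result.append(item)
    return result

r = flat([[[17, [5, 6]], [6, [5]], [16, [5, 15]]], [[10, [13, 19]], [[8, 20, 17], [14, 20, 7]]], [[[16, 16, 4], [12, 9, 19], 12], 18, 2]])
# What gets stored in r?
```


flat([[[17, [5, 6]], [6, [5]], [16, [5, 15]]], [[10, [13, 19]], [[8, 20, 17], [14, 20, 7]]], [[[16, 16, 4], [12, 9, 19], 12], 18, 2]])
Processing each element:
  [[17, [5, 6]], [6, [5]], [16, [5, 15]]] is a list -> flat recursively -> [17, 5, 6, 6, 5, 16, 5, 15]
  [[10, [13, 19]], [[8, 20, 17], [14, 20, 7]]] is a list -> flat recursively -> [10, 13, 19, 8, 20, 17, 14, 20, 7]
  [[[16, 16, 4], [12, 9, 19], 12], 18, 2] is a list -> flat recursively -> [16, 16, 4, 12, 9, 19, 12, 18, 2]
= [17, 5, 6, 6, 5, 16, 5, 15, 10, 13, 19, 8, 20, 17, 14, 20, 7, 16, 16, 4, 12, 9, 19, 12, 18, 2]


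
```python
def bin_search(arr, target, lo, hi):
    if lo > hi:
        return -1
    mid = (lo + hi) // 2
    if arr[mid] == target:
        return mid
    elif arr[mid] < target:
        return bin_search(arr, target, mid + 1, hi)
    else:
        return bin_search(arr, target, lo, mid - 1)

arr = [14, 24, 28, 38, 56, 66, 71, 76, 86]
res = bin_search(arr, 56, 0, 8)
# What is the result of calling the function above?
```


bin_search(arr, 56, 0, 8)
lo=0, hi=8, mid=4, arr[mid]=56
arr[4] == 56, found at index 4
= 4


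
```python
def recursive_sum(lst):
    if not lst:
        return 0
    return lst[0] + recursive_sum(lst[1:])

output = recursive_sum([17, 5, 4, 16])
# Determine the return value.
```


recursive_sum([17, 5, 4, 16])
= 17 + recursive_sum([5, 4, 16])
= 17 + 5 + recursive_sum([4, 16])
= 17 + 5 + 4 + recursive_sum([16])
= 17 + 5 + 4 + 16 + recursive_sum([])
= 17 + 5 + 4 + 16 + 0
= 42


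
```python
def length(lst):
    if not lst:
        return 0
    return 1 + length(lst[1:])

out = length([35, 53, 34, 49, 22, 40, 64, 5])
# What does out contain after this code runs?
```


length([35, 53, 34, 49, 22, 40, 64, 5])
= 1 + length([53, 34, 49, 22, 40, 64, 5])
= 1 + 1 + length([34, 49, 22, 40, 64, 5])
= 1 + 1 + 1 + length([49, 22, 40, 64, 5])
= 1 + 1 + 1 + 1 + length([22, 40, 64, 5])
= 1 + 1 + 1 + 1 + 1 + length([40, 64, 5])
= 1 + 1 + 1 + 1 + 1 + 1 + length([64, 5])
= 1 + 1 + 1 + 1 + 1 + 1 + 1 + length([5])
= 1 + 1 + 1 + 1 + 1 + 1 + 1 + 1 + length([])
= 1 + 1 + 1 + 1 + 1 + 1 + 1 + 1 + 0
= 8


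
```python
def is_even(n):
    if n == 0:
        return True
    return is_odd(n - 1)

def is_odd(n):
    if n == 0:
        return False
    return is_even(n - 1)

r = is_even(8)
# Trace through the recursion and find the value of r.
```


is_even(8)
= is_odd(7)
= is_even(6)
= is_odd(5)
= is_even(4)
= is_odd(3)
= is_even(2)
= is_odd(1)
= is_even(0)
n == 0: return True
= True


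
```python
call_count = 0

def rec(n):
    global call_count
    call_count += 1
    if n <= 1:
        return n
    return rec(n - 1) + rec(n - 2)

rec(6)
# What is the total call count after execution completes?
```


rec(6) calls rec(5) and rec(4); each non-base call branches into two more.
Let C(k) = total number of calls made by rec(k), including the call to rec(k) itself.
Base cases: C(0) = 1, C(1) = 1
Recurrence: C(k) = 1 + C(k-1) + C(k-2)
  C(2) = 1 + C(1) + C(0) = 1 + 1 + 1 = 3
  C(3) = 1 + C(2) + C(1) = 1 + 3 + 1 = 5
  C(4) = 1 + C(3) + C(2) = 1 + 5 + 3 = 9
  C(5) = 1 + C(4) + C(3) = 1 + 9 + 5 = 15
  C(6) = 1 + C(5) + C(4) = 1 + 15 + 9 = 25
Total calls = C(6) = 25


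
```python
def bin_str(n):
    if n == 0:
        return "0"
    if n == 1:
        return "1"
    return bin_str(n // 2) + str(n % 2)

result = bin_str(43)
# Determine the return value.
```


bin_str(43)
= bin_str(21) + "1"
= bin_str(10) + "1" + "1"
= bin_str(5) + "0" + "1" + "1"
= bin_str(2) + "1" + "0" + "1" + "1"
= bin_str(1) + "0" + "1" + "0" + "1" + "1"
= "1" + "0" + "1" + "0" + "1" + "1"
= "101011"


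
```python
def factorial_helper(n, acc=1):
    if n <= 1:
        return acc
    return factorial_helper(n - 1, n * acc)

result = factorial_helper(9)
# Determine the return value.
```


factorial_helper(9, 1)
= factorial_helper(8, 9 * 1) = factorial_helper(8, 9)
= factorial_helper(7, 8 * 9) = factorial_helper(7, 72)
= factorial_helper(6, 7 * 72) = factorial_helper(6, 504)
= factorial_helper(5, 6 * 504) = factorial_helper(5, 3024)
= factorial_helper(4, 5 * 3024) = factorial_helper(4, 15120)
= factorial_helper(3, 4 * 15120) = factorial_helper(3, 60480)
= factorial_helper(2, 3 * 60480) = factorial_helper(2, 181440)
= factorial_helper(1, 2 * 181440) = factorial_helper(1, 362880)
n <= 1, return acc = 362880


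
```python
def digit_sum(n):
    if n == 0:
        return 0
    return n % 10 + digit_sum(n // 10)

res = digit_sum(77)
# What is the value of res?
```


digit_sum(77)
= 7 + digit_sum(7)
= 7 + 7 + digit_sum(0)
= 7 + 7 + 0
= 14


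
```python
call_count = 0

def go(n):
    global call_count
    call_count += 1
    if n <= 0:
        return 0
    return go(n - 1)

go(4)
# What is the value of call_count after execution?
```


go(4) calls go(3) calls ... calls go(0)
Total calls: 4 + 1 (for base case) = 5


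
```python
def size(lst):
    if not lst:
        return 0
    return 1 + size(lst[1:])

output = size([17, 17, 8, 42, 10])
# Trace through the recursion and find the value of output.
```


size([17, 17, 8, 42, 10])
= 1 + size([17, 8, 42, 10])
= 1 + 1 + size([8, 42, 10])
= 1 + 1 + 1 + size([42, 10])
= 1 + 1 + 1 + 1 + size([10])
= 1 + 1 + 1 + 1 + 1 + size([])
= 1 + 1 + 1 + 1 + 1 + 0
= 5


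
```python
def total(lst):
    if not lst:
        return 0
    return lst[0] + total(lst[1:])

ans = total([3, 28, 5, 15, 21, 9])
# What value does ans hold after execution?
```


total([3, 28, 5, 15, 21, 9])
= 3 + total([28, 5, 15, 21, 9])
= 3 + 28 + total([5, 15, 21, 9])
= 3 + 28 + 5 + total([15, 21, 9])
= 3 + 28 + 5 + 15 + total([21, 9])
= 3 + 28 + 5 + 15 + 21 + total([9])
= 3 + 28 + 5 + 15 + 21 + 9 + total([])
= 3 + 28 + 5 + 15 + 21 + 9 + 0
= 81


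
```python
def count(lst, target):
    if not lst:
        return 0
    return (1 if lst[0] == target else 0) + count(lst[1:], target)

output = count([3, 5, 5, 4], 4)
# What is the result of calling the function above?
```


count([3, 5, 5, 4], 4)
lst[0]=3 != 4: 0 + count([5, 5, 4], 4)
lst[0]=5 != 4: 0 + count([5, 4], 4)
lst[0]=5 != 4: 0 + count([4], 4)
lst[0]=4 == 4: 1 + count([], 4)
= 1


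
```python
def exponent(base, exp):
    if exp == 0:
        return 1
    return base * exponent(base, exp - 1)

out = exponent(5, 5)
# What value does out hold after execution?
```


exponent(5, 5)
= 5 * exponent(5, 4)
= 5 * 5 * exponent(5, 3)
= 5 * 5 * 5 * exponent(5, 2)
= 5 * 5 * 5 * 5 * exponent(5, 1)
= 5 * 5 * 5 * 5 * 5 * exponent(5, 0)
= 5 * 5 * 5 * 5 * 5 * 1
= 3125


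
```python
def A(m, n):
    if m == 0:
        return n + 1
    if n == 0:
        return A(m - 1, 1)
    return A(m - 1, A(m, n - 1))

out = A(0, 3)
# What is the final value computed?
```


A(0, 3)
m == 0: return 3 + 1 = 4
= 4


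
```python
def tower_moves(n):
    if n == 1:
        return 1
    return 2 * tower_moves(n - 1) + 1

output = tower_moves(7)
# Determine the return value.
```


tower_moves(7)
= 2 * tower_moves(6) + 1
= 2 * (2 * tower_moves(5) + 1) + 1
= 2 * (2 * (2 * tower_moves(4) + 1) + 1) + 1
= 2 * (2 * (2 * (2 * tower_moves(3) + 1) + 1) + 1) + 1
= 2 * (2 * (2 * (2 * (2 * tower_moves(2) + 1) + 1) + 1) + 1) + 1
= 2 * (2 * (2 * (2 * (2 * (2 * tower_moves(1) + 1) + 1) + 1) + 1) + 1) + 1
Now compute bottom-up:
tower_moves(1) = 1
tower_moves(2) = 2 * 1 + 1 = 3
tower_moves(3) = 2 * 3 + 1 = 7
tower_moves(4) = 2 * 7 + 1 = 15
tower_moves(5) = 2 * 15 + 1 = 31
tower_moves(6) = 2 * 31 + 1 = 63
tower_moves(7) = 2 * 63 + 1 = 127
= 127


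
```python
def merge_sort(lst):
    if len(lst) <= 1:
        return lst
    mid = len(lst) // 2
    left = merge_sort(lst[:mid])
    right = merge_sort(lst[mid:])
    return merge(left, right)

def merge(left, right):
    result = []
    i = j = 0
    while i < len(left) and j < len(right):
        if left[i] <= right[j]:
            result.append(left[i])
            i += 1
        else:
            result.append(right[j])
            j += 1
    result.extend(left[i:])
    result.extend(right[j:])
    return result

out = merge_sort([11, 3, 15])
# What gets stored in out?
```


merge_sort([11, 3, 15])
Split into [11] and [3, 15]
Left sorted: [11]
Right sorted: [3, 15]
Merge [11] and [3, 15]
= [3, 11, 15]


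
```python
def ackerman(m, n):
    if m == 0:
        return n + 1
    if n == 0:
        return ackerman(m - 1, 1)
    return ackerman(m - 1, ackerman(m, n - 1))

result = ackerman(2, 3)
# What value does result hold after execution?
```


ackerman(2, 3)
= ackerman(1, ackerman(2, 2))
First compute ackerman(2, 2) = 7
= ackerman(1, 7)
= 9


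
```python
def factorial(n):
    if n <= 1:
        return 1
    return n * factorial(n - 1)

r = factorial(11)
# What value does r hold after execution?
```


factorial(11)
= 11 * factorial(10)
= 11 * 10 * factorial(9)
= 11 * 10 * 9 * factorial(8)
= 11 * 10 * 9 * 8 * factorial(7)
= 11 * 10 * 9 * 8 * 7 * factorial(6)
= 11 * 10 * 9 * 8 * 7 * 6 * factorial(5)
= 11 * 10 * 9 * 8 * 7 * 6 * 5 * factorial(4)
= 11 * 10 * 9 * 8 * 7 * 6 * 5 * 4 * factorial(3)
= 11 * 10 * 9 * 8 * 7 * 6 * 5 * 4 * 3 * factorial(2)
= 11 * 10 * 9 * 8 * 7 * 6 * 5 * 4 * 3 * 2 * factorial(1)
= 11 * 10 * 9 * 8 * 7 * 6 * 5 * 4 * 3 * 2 * 1
= 39916800


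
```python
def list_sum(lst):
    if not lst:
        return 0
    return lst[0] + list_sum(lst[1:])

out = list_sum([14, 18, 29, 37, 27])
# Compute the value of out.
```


list_sum([14, 18, 29, 37, 27])
= 14 + list_sum([18, 29, 37, 27])
= 14 + 18 + list_sum([29, 37, 27])
= 14 + 18 + 29 + list_sum([37, 27])
= 14 + 18 + 29 + 37 + list_sum([27])
= 14 + 18 + 29 + 37 + 27 + list_sum([])
= 14 + 18 + 29 + 37 + 27 + 0
= 125


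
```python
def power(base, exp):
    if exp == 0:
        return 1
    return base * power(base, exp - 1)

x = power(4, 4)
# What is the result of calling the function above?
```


power(4, 4)
= 4 * power(4, 3)
= 4 * 4 * power(4, 2)
= 4 * 4 * 4 * power(4, 1)
= 4 * 4 * 4 * 4 * power(4, 0)
= 4 * 4 * 4 * 4 * 1
= 256


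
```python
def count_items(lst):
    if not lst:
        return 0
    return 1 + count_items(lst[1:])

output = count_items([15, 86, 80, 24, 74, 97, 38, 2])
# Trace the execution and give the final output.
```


count_items([15, 86, 80, 24, 74, 97, 38, 2])
= 1 + count_items([86, 80, 24, 74, 97, 38, 2])
= 1 + 1 + count_items([80, 24, 74, 97, 38, 2])
= 1 + 1 + 1 + count_items([24, 74, 97, 38, 2])
= 1 + 1 + 1 + 1 + count_items([74, 97, 38, 2])
= 1 + 1 + 1 + 1 + 1 + count_items([97, 38, 2])
= 1 + 1 + 1 + 1 + 1 + 1 + count_items([38, 2])
= 1 + 1 + 1 + 1 + 1 + 1 + 1 + count_items([2])
= 1 + 1 + 1 + 1 + 1 + 1 + 1 + 1 + count_items([])
= 1 + 1 + 1 + 1 + 1 + 1 + 1 + 1 + 0
= 8


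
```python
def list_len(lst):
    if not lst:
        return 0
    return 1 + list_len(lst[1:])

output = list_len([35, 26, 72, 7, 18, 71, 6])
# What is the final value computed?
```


list_len([35, 26, 72, 7, 18, 71, 6])
= 1 + list_len([26, 72, 7, 18, 71, 6])
= 1 + 1 + list_len([72, 7, 18, 71, 6])
= 1 + 1 + 1 + list_len([7, 18, 71, 6])
= 1 + 1 + 1 + 1 + list_len([18, 71, 6])
= 1 + 1 + 1 + 1 + 1 + list_len([71, 6])
= 1 + 1 + 1 + 1 + 1 + 1 + list_len([6])
= 1 + 1 + 1 + 1 + 1 + 1 + 1 + list_len([])
= 1 + 1 + 1 + 1 + 1 + 1 + 1 + 0
= 7


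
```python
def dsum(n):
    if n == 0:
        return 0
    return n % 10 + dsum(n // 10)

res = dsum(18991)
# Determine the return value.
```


dsum(18991)
= 1 + dsum(1899)
= 1 + 9 + dsum(189)
= 1 + 9 + 9 + dsum(18)
= 1 + 9 + 9 + 8 + dsum(1)
= 1 + 9 + 9 + 8 + 1 + dsum(0)
= 1 + 9 + 9 + 8 + 1 + 0
= 28


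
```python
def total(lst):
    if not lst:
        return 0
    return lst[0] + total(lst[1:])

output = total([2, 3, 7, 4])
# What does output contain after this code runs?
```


total([2, 3, 7, 4])
= 2 + total([3, 7, 4])
= 2 + 3 + total([7, 4])
= 2 + 3 + 7 + total([4])
= 2 + 3 + 7 + 4 + total([])
= 2 + 3 + 7 + 4 + 0
= 16


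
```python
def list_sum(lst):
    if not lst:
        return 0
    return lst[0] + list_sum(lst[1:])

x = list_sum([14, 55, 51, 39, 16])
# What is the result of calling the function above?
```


list_sum([14, 55, 51, 39, 16])
= 14 + list_sum([55, 51, 39, 16])
= 14 + 55 + list_sum([51, 39, 16])
= 14 + 55 + 51 + list_sum([39, 16])
= 14 + 55 + 51 + 39 + list_sum([16])
= 14 + 55 + 51 + 39 + 16 + list_sum([])
= 14 + 55 + 51 + 39 + 16 + 0
= 175


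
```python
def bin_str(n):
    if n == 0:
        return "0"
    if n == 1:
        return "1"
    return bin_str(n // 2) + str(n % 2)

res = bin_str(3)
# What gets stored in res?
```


bin_str(3)
= bin_str(1) + "1"
= "1" + "1"
= "11"


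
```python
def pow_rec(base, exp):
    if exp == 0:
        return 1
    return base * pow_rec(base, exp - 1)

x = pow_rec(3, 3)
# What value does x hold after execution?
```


pow_rec(3, 3)
= 3 * pow_rec(3, 2)
= 3 * 3 * pow_rec(3, 1)
= 3 * 3 * 3 * pow_rec(3, 0)
= 3 * 3 * 3 * 1
= 27


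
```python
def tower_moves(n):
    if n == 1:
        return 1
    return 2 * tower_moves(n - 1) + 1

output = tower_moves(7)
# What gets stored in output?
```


tower_moves(7)
= 2 * tower_moves(6) + 1
= 2 * (2 * tower_moves(5) + 1) + 1
= 2 * (2 * (2 * tower_moves(4) + 1) + 1) + 1
= 2 * (2 * (2 * (2 * tower_moves(3) + 1) + 1) + 1) + 1
= 2 * (2 * (2 * (2 * (2 * tower_moves(2) + 1) + 1) + 1) + 1) + 1
= 2 * (2 * (2 * (2 * (2 * (2 * tower_moves(1) + 1) + 1) + 1) + 1) + 1) + 1
Now compute bottom-up:
tower_moves(1) = 1
tower_moves(2) = 2 * 1 + 1 = 3
tower_moves(3) = 2 * 3 + 1 = 7
tower_moves(4) = 2 * 7 + 1 = 15
tower_moves(5) = 2 * 15 + 1 = 31
tower_moves(6) = 2 * 31 + 1 = 63
tower_moves(7) = 2 * 63 + 1 = 127
= 127


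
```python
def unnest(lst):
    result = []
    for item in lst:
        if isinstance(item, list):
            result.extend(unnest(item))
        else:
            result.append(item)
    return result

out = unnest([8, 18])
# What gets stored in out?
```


unnest([8, 18])
Processing each element:
  8 is not a list -> append 8
  18 is not a list -> append 18
= [8, 18]


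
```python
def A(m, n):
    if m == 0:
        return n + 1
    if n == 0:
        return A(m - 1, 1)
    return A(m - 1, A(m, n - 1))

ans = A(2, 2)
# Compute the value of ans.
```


A(2, 2)
= A(1, A(2, 1))
First compute A(2, 1) = 5
= A(1, 5)
= 7


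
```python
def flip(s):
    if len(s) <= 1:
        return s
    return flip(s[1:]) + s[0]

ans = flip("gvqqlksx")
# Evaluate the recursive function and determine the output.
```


flip("gvqqlksx")
= flip("vqqlksx") + "g"
= flip("qqlksx") + "v" + "g"
= flip("qlksx") + "q" + "v" + "g"
= flip("lksx") + "q" + "q" + "v" + "g"
= flip("ksx") + "l" + "q" + "q" + "v" + "g"
= flip("sx") + "k" + "l" + "q" + "q" + "v" + "g"
= flip("x") + "s" + "k" + "l" + "q" + "q" + "v" + "g"
= "x" + "s" + "k" + "l" + "q" + "q" + "v" + "g"
= "xsklqqvg"


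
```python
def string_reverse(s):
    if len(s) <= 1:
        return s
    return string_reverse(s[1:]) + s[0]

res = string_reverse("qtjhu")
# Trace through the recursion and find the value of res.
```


string_reverse("qtjhu")
= string_reverse("tjhu") + "q"
= string_reverse("jhu") + "t" + "q"
= string_reverse("hu") + "j" + "t" + "q"
= string_reverse("u") + "h" + "j" + "t" + "q"
= "u" + "h" + "j" + "t" + "q"
= "uhjtq"


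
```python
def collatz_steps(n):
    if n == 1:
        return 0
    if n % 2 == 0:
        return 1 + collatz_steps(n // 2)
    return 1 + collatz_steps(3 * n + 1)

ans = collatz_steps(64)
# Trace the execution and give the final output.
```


collatz_steps(64)
64 is even -> collatz_steps(32)
32 is even -> collatz_steps(16)
16 is even -> collatz_steps(8)
8 is even -> collatz_steps(4)
4 is even -> collatz_steps(2)
2 is even -> collatz_steps(1)
Reached 1 after 6 steps
= 6


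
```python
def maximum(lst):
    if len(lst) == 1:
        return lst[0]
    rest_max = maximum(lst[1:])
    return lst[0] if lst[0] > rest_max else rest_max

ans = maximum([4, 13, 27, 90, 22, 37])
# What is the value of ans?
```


maximum([4, 13, 27, 90, 22, 37])
= compare 4 with maximum([13, 27, 90, 22, 37])
= compare 13 with maximum([27, 90, 22, 37])
= compare 27 with maximum([90, 22, 37])
= compare 90 with maximum([22, 37])
= compare 22 with maximum([37])
Base: maximum([37]) = 37
compare 22 with 37: max = 37
compare 90 with 37: max = 90
compare 27 with 90: max = 90
compare 13 with 90: max = 90
compare 4 with 90: max = 90
= 90


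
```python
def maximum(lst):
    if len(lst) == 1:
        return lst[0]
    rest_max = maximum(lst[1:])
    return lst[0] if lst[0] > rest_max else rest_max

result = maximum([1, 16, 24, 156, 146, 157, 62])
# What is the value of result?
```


maximum([1, 16, 24, 156, 146, 157, 62])
= compare 1 with maximum([16, 24, 156, 146, 157, 62])
= compare 16 with maximum([24, 156, 146, 157, 62])
= compare 24 with maximum([156, 146, 157, 62])
= compare 156 with maximum([146, 157, 62])
= compare 146 with maximum([157, 62])
= compare 157 with maximum([62])
Base: maximum([62]) = 62
compare 157 with 62: max = 157
compare 146 with 157: max = 157
compare 156 with 157: max = 157
compare 24 with 157: max = 157
compare 16 with 157: max = 157
compare 1 with 157: max = 157
= 157


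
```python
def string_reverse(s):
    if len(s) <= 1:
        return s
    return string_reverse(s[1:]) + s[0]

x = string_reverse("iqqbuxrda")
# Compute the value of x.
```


string_reverse("iqqbuxrda")
= string_reverse("qqbuxrda") + "i"
= string_reverse("qbuxrda") + "q" + "i"
= string_reverse("buxrda") + "q" + "q" + "i"
= string_reverse("uxrda") + "b" + "q" + "q" + "i"
= string_reverse("xrda") + "u" + "b" + "q" + "q" + "i"
= string_reverse("rda") + "x" + "u" + "b" + "q" + "q" + "i"
= string_reverse("da") + "r" + "x" + "u" + "b" + "q" + "q" + "i"
= string_reverse("a") + "d" + "r" + "x" + "u" + "b" + "q" + "q" + "i"
= "a" + "d" + "r" + "x" + "u" + "b" + "q" + "q" + "i"
= "adrxubqqi"


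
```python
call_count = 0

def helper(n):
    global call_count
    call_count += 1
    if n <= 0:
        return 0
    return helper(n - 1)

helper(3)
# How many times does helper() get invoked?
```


helper(3) calls helper(2) calls ... calls helper(0)
Total calls: 3 + 1 (for base case) = 4


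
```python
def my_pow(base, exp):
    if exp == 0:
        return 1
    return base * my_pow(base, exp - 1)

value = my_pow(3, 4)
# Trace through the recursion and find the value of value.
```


my_pow(3, 4)
= 3 * my_pow(3, 3)
= 3 * 3 * my_pow(3, 2)
= 3 * 3 * 3 * my_pow(3, 1)
= 3 * 3 * 3 * 3 * my_pow(3, 0)
= 3 * 3 * 3 * 3 * 1
= 81


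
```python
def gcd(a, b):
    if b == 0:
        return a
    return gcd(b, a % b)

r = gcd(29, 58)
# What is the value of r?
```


gcd(29, 58)
= gcd(58, 29 % 58) = gcd(58, 29)
= gcd(29, 58 % 29) = gcd(29, 0)
b == 0, return a = 29


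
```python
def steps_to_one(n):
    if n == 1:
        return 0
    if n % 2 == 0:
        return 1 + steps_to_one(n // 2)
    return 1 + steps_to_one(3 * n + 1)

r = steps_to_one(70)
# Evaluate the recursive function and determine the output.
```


steps_to_one(70)
70 is even -> steps_to_one(35)
35 is odd -> 3*35+1 = 106 -> steps_to_one(106)
106 is even -> steps_to_one(53)
53 is odd -> 3*53+1 = 160 -> steps_to_one(160)
160 is even -> steps_to_one(80)
80 is even -> steps_to_one(40)
40 is even -> steps_to_one(20)
20 is even -> steps_to_one(10)
10 is even -> steps_to_one(5)
5 is odd -> 3*5+1 = 16 -> steps_to_one(16)
16 is even -> steps_to_one(8)
8 is even -> steps_to_one(4)
4 is even -> steps_to_one(2)
2 is even -> steps_to_one(1)
Reached 1 after 14 steps
= 14


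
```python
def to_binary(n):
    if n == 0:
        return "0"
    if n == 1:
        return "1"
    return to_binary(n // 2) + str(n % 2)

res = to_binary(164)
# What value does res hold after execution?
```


to_binary(164)
= to_binary(82) + "0"
= to_binary(41) + "0" + "0"
= to_binary(20) + "1" + "0" + "0"
= to_binary(10) + "0" + "1" + "0" + "0"
= to_binary(5) + "0" + "0" + "1" + "0" + "0"
= to_binary(2) + "1" + "0" + "0" + "1" + "0" + "0"
= to_binary(1) + "0" + "1" + "0" + "0" + "1" + "0" + "0"
= "1" + "0" + "1" + "0" + "0" + "1" + "0" + "0"
= "10100100"


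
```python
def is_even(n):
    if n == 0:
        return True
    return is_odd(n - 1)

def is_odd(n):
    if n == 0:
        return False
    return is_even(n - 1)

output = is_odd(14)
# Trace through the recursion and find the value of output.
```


is_odd(14)
= is_even(13)
= is_odd(12)
= is_even(11)
= is_odd(10)
= is_even(9)
= is_odd(8)
= is_even(7)
= is_odd(6)
= is_even(5)
= is_odd(4)
= is_even(3)
= is_odd(2)
= is_even(1)
= is_odd(0)
n == 0: return False
= False


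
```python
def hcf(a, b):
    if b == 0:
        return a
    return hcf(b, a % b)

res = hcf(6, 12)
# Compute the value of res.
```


hcf(6, 12)
= hcf(12, 6 % 12) = hcf(12, 6)
= hcf(6, 12 % 6) = hcf(6, 0)
b == 0, return a = 6


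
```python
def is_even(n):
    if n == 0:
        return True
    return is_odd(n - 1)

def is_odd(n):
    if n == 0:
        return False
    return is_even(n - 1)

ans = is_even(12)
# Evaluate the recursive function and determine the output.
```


is_even(12)
= is_odd(11)
= is_even(10)
= is_odd(9)
= is_even(8)
= is_odd(7)
= is_even(6)
= is_odd(5)
= is_even(4)
= is_odd(3)
= is_even(2)
= is_odd(1)
= is_even(0)
n == 0: return True
= True


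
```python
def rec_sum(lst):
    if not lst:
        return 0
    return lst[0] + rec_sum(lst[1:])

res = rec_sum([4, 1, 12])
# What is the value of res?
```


rec_sum([4, 1, 12])
= 4 + rec_sum([1, 12])
= 4 + 1 + rec_sum([12])
= 4 + 1 + 12 + rec_sum([])
= 4 + 1 + 12 + 0
= 17


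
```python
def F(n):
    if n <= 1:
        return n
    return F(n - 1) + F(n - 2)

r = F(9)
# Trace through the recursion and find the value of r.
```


F(9)
= F(8) + F(7)
= (F(7) + F(6)) + F(7)
Computing bottom-up: F(0)=0, F(1)=1, F(2)=1, F(3)=2, F(4)=3, F(5)=5, F(6)=8, F(7)=13, F(8)=21, F(9)=34
= 34


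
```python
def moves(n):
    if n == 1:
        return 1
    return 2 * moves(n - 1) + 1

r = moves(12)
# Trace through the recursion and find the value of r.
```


moves(12)
= 2 * moves(11) + 1
= 2 * (2 * moves(10) + 1) + 1
= 2 * (2 * (2 * moves(9) + 1) + 1) + 1
= 2 * (2 * (2 * (2 * moves(8) + 1) + 1) + 1) + 1
= 2 * (2 * (2 * (2 * (2 * moves(7) + 1) + 1) + 1) + 1) + 1
= 2 * (2 * (2 * (2 * (2 * (2 * moves(6) + 1) + 1) + 1) + 1) + 1) + 1
= 2 * (2 * (2 * (2 * (2 * (2 * (2 * moves(5) + 1) + 1) + 1) + 1) + 1) + 1) + 1
= 2 * (2 * (2 * (2 * (2 * (2 * (2 * (2 * moves(4) + 1) + 1) + 1) + 1) + 1) + 1) + 1) + 1
= 2 * (2 * (2 * (2 * (2 * (2 * (2 * (2 * (2 * moves(3) + 1) + 1) + 1) + 1) + 1) + 1) + 1) + 1) + 1
= 2 * (2 * (2 * (2 * (2 * (2 * (2 * (2 * (2 * (2 * moves(2) + 1) + 1) + 1) + 1) + 1) + 1) + 1) + 1) + 1) + 1
= 2 * (2 * (2 * (2 * (2 * (2 * (2 * (2 * (2 * (2 * (2 * moves(1) + 1) + 1) + 1) + 1) + 1) + 1) + 1) + 1) + 1) + 1) + 1
Now compute bottom-up:
moves(1) = 1
moves(2) = 2 * 1 + 1 = 3
moves(3) = 2 * 3 + 1 = 7
moves(4) = 2 * 7 + 1 = 15
moves(5) = 2 * 15 + 1 = 31
moves(6) = 2 * 31 + 1 = 63
moves(7) = 2 * 63 + 1 = 127
moves(8) = 2 * 127 + 1 = 255
moves(9) = 2 * 255 + 1 = 511
moves(10) = 2 * 511 + 1 = 1023
moves(11) = 2 * 1023 + 1 = 2047
moves(12) = 2 * 2047 + 1 = 4095
= 4095


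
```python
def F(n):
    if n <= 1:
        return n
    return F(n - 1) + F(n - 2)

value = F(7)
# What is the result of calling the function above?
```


F(7)
= F(6) + F(5)
= (F(5) + F(4)) + F(5)
Computing bottom-up: F(0)=0, F(1)=1, F(2)=1, F(3)=2, F(4)=3, F(5)=5, F(6)=8, F(7)=13
= 13


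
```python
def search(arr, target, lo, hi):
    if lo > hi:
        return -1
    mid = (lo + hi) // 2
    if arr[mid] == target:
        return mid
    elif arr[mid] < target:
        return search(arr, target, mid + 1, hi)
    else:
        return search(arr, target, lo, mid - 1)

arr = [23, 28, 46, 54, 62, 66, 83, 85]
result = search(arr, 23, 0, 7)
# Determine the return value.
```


search(arr, 23, 0, 7)
lo=0, hi=7, mid=3, arr[mid]=54
54 > 23, search left half
lo=0, hi=2, mid=1, arr[mid]=28
28 > 23, search left half
lo=0, hi=0, mid=0, arr[mid]=23
arr[0] == 23, found at index 0
= 0


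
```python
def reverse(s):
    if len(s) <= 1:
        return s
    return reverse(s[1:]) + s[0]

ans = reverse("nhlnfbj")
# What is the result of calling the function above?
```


reverse("nhlnfbj")
= reverse("hlnfbj") + "n"
= reverse("lnfbj") + "h" + "n"
= reverse("nfbj") + "l" + "h" + "n"
= reverse("fbj") + "n" + "l" + "h" + "n"
= reverse("bj") + "f" + "n" + "l" + "h" + "n"
= reverse("j") + "b" + "f" + "n" + "l" + "h" + "n"
= "j" + "b" + "f" + "n" + "l" + "h" + "n"
= "jbfnlhn"


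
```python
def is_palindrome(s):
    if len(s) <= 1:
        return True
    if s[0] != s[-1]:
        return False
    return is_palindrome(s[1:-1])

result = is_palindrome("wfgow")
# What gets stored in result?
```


is_palindrome("wfgow")
"wfgow": s[0]='w' == s[-1]='w' -> is_palindrome("fgo")
"fgo": s[0]='f' != s[-1]='o' -> False
= False


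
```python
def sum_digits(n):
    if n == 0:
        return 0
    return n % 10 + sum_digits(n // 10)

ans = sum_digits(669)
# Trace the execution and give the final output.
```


sum_digits(669)
= 9 + sum_digits(66)
= 9 + 6 + sum_digits(6)
= 9 + 6 + 6 + sum_digits(0)
= 9 + 6 + 6 + 0
= 21


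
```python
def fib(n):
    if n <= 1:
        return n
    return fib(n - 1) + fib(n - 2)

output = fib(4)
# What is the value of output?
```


fib(4)
= fib(3) + fib(2)
= (fib(2) + fib(1)) + fib(2)
Computing bottom-up: fib(0)=0, fib(1)=1, fib(2)=1, fib(3)=2, fib(4)=3
= 3


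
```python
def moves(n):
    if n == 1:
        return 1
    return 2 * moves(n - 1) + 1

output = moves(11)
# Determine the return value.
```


moves(11)
= 2 * moves(10) + 1
= 2 * (2 * moves(9) + 1) + 1
= 2 * (2 * (2 * moves(8) + 1) + 1) + 1
= 2 * (2 * (2 * (2 * moves(7) + 1) + 1) + 1) + 1
= 2 * (2 * (2 * (2 * (2 * moves(6) + 1) + 1) + 1) + 1) + 1
= 2 * (2 * (2 * (2 * (2 * (2 * moves(5) + 1) + 1) + 1) + 1) + 1) + 1
= 2 * (2 * (2 * (2 * (2 * (2 * (2 * moves(4) + 1) + 1) + 1) + 1) + 1) + 1) + 1
= 2 * (2 * (2 * (2 * (2 * (2 * (2 * (2 * moves(3) + 1) + 1) + 1) + 1) + 1) + 1) + 1) + 1
= 2 * (2 * (2 * (2 * (2 * (2 * (2 * (2 * (2 * moves(2) + 1) + 1) + 1) + 1) + 1) + 1) + 1) + 1) + 1
= 2 * (2 * (2 * (2 * (2 * (2 * (2 * (2 * (2 * (2 * moves(1) + 1) + 1) + 1) + 1) + 1) + 1) + 1) + 1) + 1) + 1
Now compute bottom-up:
moves(1) = 1
moves(2) = 2 * 1 + 1 = 3
moves(3) = 2 * 3 + 1 = 7
moves(4) = 2 * 7 + 1 = 15
moves(5) = 2 * 15 + 1 = 31
moves(6) = 2 * 31 + 1 = 63
moves(7) = 2 * 63 + 1 = 127
moves(8) = 2 * 127 + 1 = 255
moves(9) = 2 * 255 + 1 = 511
moves(10) = 2 * 511 + 1 = 1023
moves(11) = 2 * 1023 + 1 = 2047
= 2047


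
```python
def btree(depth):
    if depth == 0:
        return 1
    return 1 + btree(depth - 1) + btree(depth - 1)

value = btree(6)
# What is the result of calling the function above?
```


btree(6)
= 1 + btree(5) + btree(5)
= 1 + 2 * btree(5)
btree(k) = 2^(k+1) - 1
btree(0) = 1
btree(1) = 3
btree(2) = 7
btree(3) = 15
btree(4) = 31
btree(6) = 2^7 - 1 = 127


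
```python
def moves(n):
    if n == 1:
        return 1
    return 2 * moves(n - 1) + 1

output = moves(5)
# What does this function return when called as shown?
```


moves(5)
= 2 * moves(4) + 1
= 2 * (2 * moves(3) + 1) + 1
= 2 * (2 * (2 * moves(2) + 1) + 1) + 1
= 2 * (2 * (2 * (2 * moves(1) + 1) + 1) + 1) + 1
Now compute bottom-up:
moves(1) = 1
moves(2) = 2 * 1 + 1 = 3
moves(3) = 2 * 3 + 1 = 7
moves(4) = 2 * 7 + 1 = 15
moves(5) = 2 * 15 + 1 = 31
= 31


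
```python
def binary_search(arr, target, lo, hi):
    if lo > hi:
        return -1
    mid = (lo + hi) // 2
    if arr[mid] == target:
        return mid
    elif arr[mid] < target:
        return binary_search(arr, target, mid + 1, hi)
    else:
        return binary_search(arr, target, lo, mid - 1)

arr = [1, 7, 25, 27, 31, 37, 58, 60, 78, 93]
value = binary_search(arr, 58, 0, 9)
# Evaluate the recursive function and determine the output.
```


binary_search(arr, 58, 0, 9)
lo=0, hi=9, mid=4, arr[mid]=31
31 < 58, search right half
lo=5, hi=9, mid=7, arr[mid]=60
60 > 58, search left half
lo=5, hi=6, mid=5, arr[mid]=37
37 < 58, search right half
lo=6, hi=6, mid=6, arr[mid]=58
arr[6] == 58, found at index 6
= 6


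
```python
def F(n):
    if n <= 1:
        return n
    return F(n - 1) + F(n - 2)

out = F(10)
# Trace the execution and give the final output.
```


F(10)
= F(9) + F(8)
= (F(8) + F(7)) + F(8)
Computing bottom-up: F(0)=0, F(1)=1, F(2)=1, F(3)=2, F(4)=3, F(5)=5, F(6)=8, F(7)=13, F(8)=21, F(9)=34, F(10)=55
= 55


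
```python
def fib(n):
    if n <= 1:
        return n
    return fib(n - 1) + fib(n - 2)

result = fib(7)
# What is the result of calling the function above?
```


fib(7)
= fib(6) + fib(5)
= (fib(5) + fib(4)) + fib(5)
Computing bottom-up: fib(0)=0, fib(1)=1, fib(2)=1, fib(3)=2, fib(4)=3, fib(5)=5, fib(6)=8, fib(7)=13
= 13


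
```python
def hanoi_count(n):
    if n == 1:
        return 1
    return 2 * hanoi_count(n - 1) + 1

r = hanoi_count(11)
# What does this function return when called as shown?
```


hanoi_count(11)
= 2 * hanoi_count(10) + 1
= 2 * (2 * hanoi_count(9) + 1) + 1
= 2 * (2 * (2 * hanoi_count(8) + 1) + 1) + 1
= 2 * (2 * (2 * (2 * hanoi_count(7) + 1) + 1) + 1) + 1
= 2 * (2 * (2 * (2 * (2 * hanoi_count(6) + 1) + 1) + 1) + 1) + 1
= 2 * (2 * (2 * (2 * (2 * (2 * hanoi_count(5) + 1) + 1) + 1) + 1) + 1) + 1
= 2 * (2 * (2 * (2 * (2 * (2 * (2 * hanoi_count(4) + 1) + 1) + 1) + 1) + 1) + 1) + 1
= 2 * (2 * (2 * (2 * (2 * (2 * (2 * (2 * hanoi_count(3) + 1) + 1) + 1) + 1) + 1) + 1) + 1) + 1
= 2 * (2 * (2 * (2 * (2 * (2 * (2 * (2 * (2 * hanoi_count(2) + 1) + 1) + 1) + 1) + 1) + 1) + 1) + 1) + 1
= 2 * (2 * (2 * (2 * (2 * (2 * (2 * (2 * (2 * (2 * hanoi_count(1) + 1) + 1) + 1) + 1) + 1) + 1) + 1) + 1) + 1) + 1
Now compute bottom-up:
hanoi_count(1) = 1
hanoi_count(2) = 2 * 1 + 1 = 3
hanoi_count(3) = 2 * 3 + 1 = 7
hanoi_count(4) = 2 * 7 + 1 = 15
hanoi_count(5) = 2 * 15 + 1 = 31
hanoi_count(6) = 2 * 31 + 1 = 63
hanoi_count(7) = 2 * 63 + 1 = 127
hanoi_count(8) = 2 * 127 + 1 = 255
hanoi_count(9) = 2 * 255 + 1 = 511
hanoi_count(10) = 2 * 511 + 1 = 1023
hanoi_count(11) = 2 * 1023 + 1 = 2047
= 2047


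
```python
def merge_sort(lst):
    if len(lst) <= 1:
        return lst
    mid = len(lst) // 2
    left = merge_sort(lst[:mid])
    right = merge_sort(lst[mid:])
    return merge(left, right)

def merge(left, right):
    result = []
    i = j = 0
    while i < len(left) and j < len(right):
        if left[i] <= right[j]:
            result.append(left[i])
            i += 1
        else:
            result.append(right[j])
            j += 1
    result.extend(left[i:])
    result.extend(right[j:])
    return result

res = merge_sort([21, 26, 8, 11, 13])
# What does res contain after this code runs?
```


merge_sort([21, 26, 8, 11, 13])
Split into [21, 26] and [8, 11, 13]
Left sorted: [21, 26]
Right sorted: [8, 11, 13]
Merge [21, 26] and [8, 11, 13]
= [8, 11, 13, 21, 26]


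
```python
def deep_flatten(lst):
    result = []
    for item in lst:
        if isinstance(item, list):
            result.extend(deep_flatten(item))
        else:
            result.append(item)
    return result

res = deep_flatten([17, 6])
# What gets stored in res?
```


deep_flatten([17, 6])
Processing each element:
  17 is not a list -> append 17
  6 is not a list -> append 6
= [17, 6]


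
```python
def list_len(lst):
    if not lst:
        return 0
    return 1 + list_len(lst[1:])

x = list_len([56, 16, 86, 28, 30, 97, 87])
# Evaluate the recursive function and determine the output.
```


list_len([56, 16, 86, 28, 30, 97, 87])
= 1 + list_len([16, 86, 28, 30, 97, 87])
= 1 + 1 + list_len([86, 28, 30, 97, 87])
= 1 + 1 + 1 + list_len([28, 30, 97, 87])
= 1 + 1 + 1 + 1 + list_len([30, 97, 87])
= 1 + 1 + 1 + 1 + 1 + list_len([97, 87])
= 1 + 1 + 1 + 1 + 1 + 1 + list_len([87])
= 1 + 1 + 1 + 1 + 1 + 1 + 1 + list_len([])
= 1 + 1 + 1 + 1 + 1 + 1 + 1 + 0
= 7


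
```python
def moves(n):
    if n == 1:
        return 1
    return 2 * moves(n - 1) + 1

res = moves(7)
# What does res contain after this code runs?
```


moves(7)
= 2 * moves(6) + 1
= 2 * (2 * moves(5) + 1) + 1
= 2 * (2 * (2 * moves(4) + 1) + 1) + 1
= 2 * (2 * (2 * (2 * moves(3) + 1) + 1) + 1) + 1
= 2 * (2 * (2 * (2 * (2 * moves(2) + 1) + 1) + 1) + 1) + 1
= 2 * (2 * (2 * (2 * (2 * (2 * moves(1) + 1) + 1) + 1) + 1) + 1) + 1
Now compute bottom-up:
moves(1) = 1
moves(2) = 2 * 1 + 1 = 3
moves(3) = 2 * 3 + 1 = 7
moves(4) = 2 * 7 + 1 = 15
moves(5) = 2 * 15 + 1 = 31
moves(6) = 2 * 31 + 1 = 63
moves(7) = 2 * 63 + 1 = 127
= 127
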